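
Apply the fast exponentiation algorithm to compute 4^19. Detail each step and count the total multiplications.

Computing 4^19 by squaring (build up from 4^1; each line after the first costs one multiplication):

4^1 = 4
4^2 = (4^1)^2 = 4^2 = 16
4^4 = (4^2)^2 = 16^2 = 256
4^8 = (4^4)^2 = 256^2 = 65536
4^9 = 4 * 4^8 = 4 * 65536 = 262144
4^18 = (4^9)^2 = 262144^2 = 68719476736
4^19 = 4 * 4^18 = 4 * 68719476736 = 274877906944

Result: 274877906944
Multiplications needed: 6 (6 lines after 4^1)

4^19 = 274877906944. Using exponentiation by squaring, this requires 6 multiplications. The key idea: if the exponent is even, square the half-power; if odd, multiply by the base once.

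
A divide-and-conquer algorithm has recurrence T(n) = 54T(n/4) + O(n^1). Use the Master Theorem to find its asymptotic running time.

Master Theorem for T(n) = 54T(n/4) + O(n^1):

a = 54, b = 4, c = 1
log_b(a) = log_4(54) = 2.8774

Case 1: c = 1 < log_4(54) = 2.8774
T(n) = O(n^(log_4 54))

For T(n) = 54T(n/4) + O(n^1): log_4(54) = 2.8774. This is Case 1 of the Master Theorem (c < log_b(a), work dominated by leaves), giving O(n^(log_4 54)).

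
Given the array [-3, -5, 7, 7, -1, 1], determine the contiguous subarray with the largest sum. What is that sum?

Using Kadane's algorithm on [-3, -5, 7, 7, -1, 1]:

Scanning through the array:
Position 1 (value -5): max_ending_here = -5, max_so_far = -3
Position 2 (value 7): max_ending_here = 7, max_so_far = 7
Position 3 (value 7): max_ending_here = 14, max_so_far = 14
Position 4 (value -1): max_ending_here = 13, max_so_far = 14
Position 5 (value 1): max_ending_here = 14, max_so_far = 14

Maximum subarray: [7, 7]
Maximum sum: 14

The maximum subarray is [7, 7] with sum 14. This subarray runs from index 2 to index 3.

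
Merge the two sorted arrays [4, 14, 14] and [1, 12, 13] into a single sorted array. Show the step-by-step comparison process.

Merging process:

Compare 4 vs 1: take 1 from right. Merged: [1]
Compare 4 vs 12: take 4 from left. Merged: [1, 4]
Compare 14 vs 12: take 12 from right. Merged: [1, 4, 12]
Compare 14 vs 13: take 13 from right. Merged: [1, 4, 12, 13]
Append remaining from left: [14, 14]. Merged: [1, 4, 12, 13, 14, 14]

Final merged array: [1, 4, 12, 13, 14, 14]
Total comparisons: 4

The merged array is [1, 4, 12, 13, 14, 14], requiring 4 comparisons. The merge step runs in O(n) time where n is the total number of elements.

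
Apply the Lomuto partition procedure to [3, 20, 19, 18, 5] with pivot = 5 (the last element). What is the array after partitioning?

Lomuto partition with pivot = 5:

Initial array: [3, 20, 19, 18, 5]

arr[0]=3 <= 5: swap with position 0, array becomes [3, 20, 19, 18, 5]
arr[1]=20 > 5: no swap
arr[2]=19 > 5: no swap
arr[3]=18 > 5: no swap

Place pivot at position 1: [3, 5, 19, 18, 20]
Pivot position: 1

After partitioning with pivot 5, the array becomes [3, 5, 19, 18, 20]. The pivot is placed at index 1. All elements to the left of the pivot are <= 5, and all elements to the right are > 5.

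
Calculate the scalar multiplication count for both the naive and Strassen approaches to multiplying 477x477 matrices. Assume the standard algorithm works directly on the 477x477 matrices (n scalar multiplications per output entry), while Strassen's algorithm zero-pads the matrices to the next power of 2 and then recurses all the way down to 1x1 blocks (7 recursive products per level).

Matrix multiplication for 477x477 matrices:

Strassen's algorithm requires power-of-2 dimensions. Pad 477x477 to 512x512 (next power of 2).

Standard algorithm: 477^3 = 108531333 multiplications
Strassen's algorithm: 7^(log2(512)) = 7^9 = 40353607 multiplications
Savings: 108531333 - 40353607 = 68177726 multiplications

Standard: 108531333 multiplications (477^3). Strassen: 40353607 multiplications (7^9, after padding to 512x512). Strassen reduces 8 recursive multiplications to 7 at each level.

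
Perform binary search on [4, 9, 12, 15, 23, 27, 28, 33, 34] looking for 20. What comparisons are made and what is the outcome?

Binary search for 20 in [4, 9, 12, 15, 23, 27, 28, 33, 34]:

lo=0, hi=8, mid=4, arr[mid]=23 -> 23 > 20, search left half
lo=0, hi=3, mid=1, arr[mid]=9 -> 9 < 20, search right half
lo=2, hi=3, mid=2, arr[mid]=12 -> 12 < 20, search right half
lo=3, hi=3, mid=3, arr[mid]=15 -> 15 < 20, search right half
lo=4 > hi=3, target 20 not found

Binary search determines that 20 is not in the array after 4 comparisons. The search space was exhausted without finding the target.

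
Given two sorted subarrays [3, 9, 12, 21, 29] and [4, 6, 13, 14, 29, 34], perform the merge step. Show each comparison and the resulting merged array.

Merging process:

Compare 3 vs 4: take 3 from left. Merged: [3]
Compare 9 vs 4: take 4 from right. Merged: [3, 4]
Compare 9 vs 6: take 6 from right. Merged: [3, 4, 6]
Compare 9 vs 13: take 9 from left. Merged: [3, 4, 6, 9]
Compare 12 vs 13: take 12 from left. Merged: [3, 4, 6, 9, 12]
Compare 21 vs 13: take 13 from right. Merged: [3, 4, 6, 9, 12, 13]
Compare 21 vs 14: take 14 from right. Merged: [3, 4, 6, 9, 12, 13, 14]
Compare 21 vs 29: take 21 from left. Merged: [3, 4, 6, 9, 12, 13, 14, 21]
Compare 29 vs 29: take 29 from left. Merged: [3, 4, 6, 9, 12, 13, 14, 21, 29]
Append remaining from right: [29, 34]. Merged: [3, 4, 6, 9, 12, 13, 14, 21, 29, 29, 34]

Final merged array: [3, 4, 6, 9, 12, 13, 14, 21, 29, 29, 34]
Total comparisons: 9

The merged array is [3, 4, 6, 9, 12, 13, 14, 21, 29, 29, 34], requiring 9 comparisons. The merge step runs in O(n) time where n is the total number of elements.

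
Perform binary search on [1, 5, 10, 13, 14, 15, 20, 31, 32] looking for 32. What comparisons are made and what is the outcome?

Binary search for 32 in [1, 5, 10, 13, 14, 15, 20, 31, 32]:

lo=0, hi=8, mid=4, arr[mid]=14 -> 14 < 32, search right half
lo=5, hi=8, mid=6, arr[mid]=20 -> 20 < 32, search right half
lo=7, hi=8, mid=7, arr[mid]=31 -> 31 < 32, search right half
lo=8, hi=8, mid=8, arr[mid]=32 -> Found target at index 8!

Binary search finds 32 at index 8 after 4 comparisons. The search repeatedly halves the search space by comparing with the middle element.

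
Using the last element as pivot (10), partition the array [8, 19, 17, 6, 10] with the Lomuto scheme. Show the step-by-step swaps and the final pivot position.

Lomuto partition with pivot = 10:

Initial array: [8, 19, 17, 6, 10]

arr[0]=8 <= 10: swap with position 0, array becomes [8, 19, 17, 6, 10]
arr[1]=19 > 10: no swap
arr[2]=17 > 10: no swap
arr[3]=6 <= 10: swap with position 1, array becomes [8, 6, 17, 19, 10]

Place pivot at position 2: [8, 6, 10, 19, 17]
Pivot position: 2

After partitioning with pivot 10, the array becomes [8, 6, 10, 19, 17]. The pivot is placed at index 2. All elements to the left of the pivot are <= 10, and all elements to the right are > 10.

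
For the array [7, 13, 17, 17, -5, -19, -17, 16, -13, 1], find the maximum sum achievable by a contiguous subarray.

Using Kadane's algorithm on [7, 13, 17, 17, -5, -19, -17, 16, -13, 1]:

Scanning through the array:
Position 1 (value 13): max_ending_here = 20, max_so_far = 20
Position 2 (value 17): max_ending_here = 37, max_so_far = 37
Position 3 (value 17): max_ending_here = 54, max_so_far = 54
Position 4 (value -5): max_ending_here = 49, max_so_far = 54
Position 5 (value -19): max_ending_here = 30, max_so_far = 54
Position 6 (value -17): max_ending_here = 13, max_so_far = 54
Position 7 (value 16): max_ending_here = 29, max_so_far = 54
Position 8 (value -13): max_ending_here = 16, max_so_far = 54
Position 9 (value 1): max_ending_here = 17, max_so_far = 54

Maximum subarray: [7, 13, 17, 17]
Maximum sum: 54

The maximum subarray is [7, 13, 17, 17] with sum 54. This subarray runs from index 0 to index 3.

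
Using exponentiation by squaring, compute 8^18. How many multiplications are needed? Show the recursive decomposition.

Computing 8^18 by squaring (build up from 8^1; each line after the first costs one multiplication):

8^1 = 8
8^2 = (8^1)^2 = 8^2 = 64
8^4 = (8^2)^2 = 64^2 = 4096
8^8 = (8^4)^2 = 4096^2 = 16777216
8^9 = 8 * 8^8 = 8 * 16777216 = 134217728
8^18 = (8^9)^2 = 134217728^2 = 18014398509481984

Result: 18014398509481984
Multiplications needed: 5 (5 lines after 8^1)

8^18 = 18014398509481984. Using exponentiation by squaring, this requires 5 multiplications. The key idea: if the exponent is even, square the half-power; if odd, multiply by the base once.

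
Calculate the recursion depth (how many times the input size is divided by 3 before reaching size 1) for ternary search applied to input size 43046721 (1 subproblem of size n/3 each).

For divide and conquer with division factor 3:

Problem sizes at each level:
Level 0: 43046721
Level 1: 14348907
Level 2: 4782969
Level 3: 1594323
Level 4: 531441
Level 5: 177147
Level 6: 59049
Level 7: 19683
Level 8: 6561
Level 9: 2187
Level 10: 729
Level 11: 243
Level 12: 81
Level 13: 27
Level 14: 9
Level 15: 3
Level 16: 1

The root is level 0 and the size-1 base case is level 16 (the tree spans levels 0 through 16, i.e. 17 levels counting the root), so the depth is the number of divisions: log_3(43046721) = 16

The recursion tree depth is log_3(43046721) = 16. At each level, the problem size is divided by 3, so it takes 16 divisions to reduce to a base case of size 1. The algorithm makes 1 recursive call at each level.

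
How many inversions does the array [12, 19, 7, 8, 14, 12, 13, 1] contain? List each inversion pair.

Finding inversions in [12, 19, 7, 8, 14, 12, 13, 1]:

(0, 2): arr[0]=12 > arr[2]=7
(0, 3): arr[0]=12 > arr[3]=8
(0, 7): arr[0]=12 > arr[7]=1
(1, 2): arr[1]=19 > arr[2]=7
(1, 3): arr[1]=19 > arr[3]=8
(1, 4): arr[1]=19 > arr[4]=14
(1, 5): arr[1]=19 > arr[5]=12
(1, 6): arr[1]=19 > arr[6]=13
(1, 7): arr[1]=19 > arr[7]=1
(2, 7): arr[2]=7 > arr[7]=1
(3, 7): arr[3]=8 > arr[7]=1
(4, 5): arr[4]=14 > arr[5]=12
(4, 6): arr[4]=14 > arr[6]=13
(4, 7): arr[4]=14 > arr[7]=1
(5, 7): arr[5]=12 > arr[7]=1
(6, 7): arr[6]=13 > arr[7]=1

Total inversions: 16

The array has 16 inversion(s): (0,2), (0,3), (0,7), (1,2), (1,3), (1,4), (1,5), (1,6), (1,7), (2,7), (3,7), (4,5), (4,6), (4,7), (5,7), (6,7). Each pair (i,j) satisfies i < j and arr[i] > arr[j].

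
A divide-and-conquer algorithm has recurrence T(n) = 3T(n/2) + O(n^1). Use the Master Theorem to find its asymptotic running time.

Master Theorem for T(n) = 3T(n/2) + O(n^1):

a = 3, b = 2, c = 1
log_b(a) = log_2(3) = 1.5850

Case 1: c = 1 < log_2(3) = 1.5850
T(n) = O(n^(log_2 3))

For T(n) = 3T(n/2) + O(n^1): log_2(3) = 1.5850. This is Case 1 of the Master Theorem (c < log_b(a), work dominated by leaves), giving O(n^(log_2 3)).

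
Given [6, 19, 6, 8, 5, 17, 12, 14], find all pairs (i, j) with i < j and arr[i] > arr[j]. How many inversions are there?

Finding inversions in [6, 19, 6, 8, 5, 17, 12, 14]:

(0, 4): arr[0]=6 > arr[4]=5
(1, 2): arr[1]=19 > arr[2]=6
(1, 3): arr[1]=19 > arr[3]=8
(1, 4): arr[1]=19 > arr[4]=5
(1, 5): arr[1]=19 > arr[5]=17
(1, 6): arr[1]=19 > arr[6]=12
(1, 7): arr[1]=19 > arr[7]=14
(2, 4): arr[2]=6 > arr[4]=5
(3, 4): arr[3]=8 > arr[4]=5
(5, 6): arr[5]=17 > arr[6]=12
(5, 7): arr[5]=17 > arr[7]=14

Total inversions: 11

The array has 11 inversion(s): (0,4), (1,2), (1,3), (1,4), (1,5), (1,6), (1,7), (2,4), (3,4), (5,6), (5,7). Each pair (i,j) satisfies i < j and arr[i] > arr[j].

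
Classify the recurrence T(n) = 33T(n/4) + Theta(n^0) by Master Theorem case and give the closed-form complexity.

Master Theorem for T(n) = 33T(n/4) + O(n^0):

a = 33, b = 4, c = 0
log_b(a) = log_4(33) = 2.5222

Case 1: c = 0 < log_4(33) = 2.5222
T(n) = O(n^(log_4 33))

For T(n) = 33T(n/4) + O(n^0): log_4(33) = 2.5222. This is Case 1 of the Master Theorem (c < log_b(a), work dominated by leaves), giving O(n^(log_4 33)).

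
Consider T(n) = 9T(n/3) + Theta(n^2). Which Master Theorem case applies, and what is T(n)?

Master Theorem for T(n) = 9T(n/3) + O(n^2):

a = 9, b = 3, c = 2
log_b(a) = log_3(9) = 2.0000

Case 2: c = 2 = log_3(9) = 2.0000
T(n) = O(n^2 log n) = O(n^2 log n)

For T(n) = 9T(n/3) + O(n^2): log_3(9) = 2.0000. This is Case 2 of the Master Theorem (c = log_b(a), equal work at all levels), giving O(n^2 log n).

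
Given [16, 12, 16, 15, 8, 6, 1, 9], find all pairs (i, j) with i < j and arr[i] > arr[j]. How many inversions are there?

Finding inversions in [16, 12, 16, 15, 8, 6, 1, 9]:

(0, 1): arr[0]=16 > arr[1]=12
(0, 3): arr[0]=16 > arr[3]=15
(0, 4): arr[0]=16 > arr[4]=8
(0, 5): arr[0]=16 > arr[5]=6
(0, 6): arr[0]=16 > arr[6]=1
(0, 7): arr[0]=16 > arr[7]=9
(1, 4): arr[1]=12 > arr[4]=8
(1, 5): arr[1]=12 > arr[5]=6
(1, 6): arr[1]=12 > arr[6]=1
(1, 7): arr[1]=12 > arr[7]=9
(2, 3): arr[2]=16 > arr[3]=15
(2, 4): arr[2]=16 > arr[4]=8
(2, 5): arr[2]=16 > arr[5]=6
(2, 6): arr[2]=16 > arr[6]=1
(2, 7): arr[2]=16 > arr[7]=9
(3, 4): arr[3]=15 > arr[4]=8
(3, 5): arr[3]=15 > arr[5]=6
(3, 6): arr[3]=15 > arr[6]=1
(3, 7): arr[3]=15 > arr[7]=9
(4, 5): arr[4]=8 > arr[5]=6
(4, 6): arr[4]=8 > arr[6]=1
(5, 6): arr[5]=6 > arr[6]=1

Total inversions: 22

The array has 22 inversion(s): (0,1), (0,3), (0,4), (0,5), (0,6), (0,7), (1,4), (1,5), (1,6), (1,7), (2,3), (2,4), (2,5), (2,6), (2,7), (3,4), (3,5), (3,6), (3,7), (4,5), (4,6), (5,6). Each pair (i,j) satisfies i < j and arr[i] > arr[j].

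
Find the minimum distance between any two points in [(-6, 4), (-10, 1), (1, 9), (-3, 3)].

Computing all pairwise distances among 4 points:

d((-6, 4), (-10, 1)) = 5.0
d((-6, 4), (1, 9)) = 8.6023
d((-6, 4), (-3, 3)) = 3.1623 <-- minimum
d((-10, 1), (1, 9)) = 13.6015
d((-10, 1), (-3, 3)) = 7.2801
d((1, 9), (-3, 3)) = 7.2111

Closest pair: (-6, 4) and (-3, 3) with distance 3.1623

The closest pair is (-6, 4) and (-3, 3) with Euclidean distance 3.1623. For 4 points, brute-force pairwise comparison is shown above. For large n, the divide-and-conquer algorithm (sort by x, recurse on halves, check the dividing strip) achieves O(n log n).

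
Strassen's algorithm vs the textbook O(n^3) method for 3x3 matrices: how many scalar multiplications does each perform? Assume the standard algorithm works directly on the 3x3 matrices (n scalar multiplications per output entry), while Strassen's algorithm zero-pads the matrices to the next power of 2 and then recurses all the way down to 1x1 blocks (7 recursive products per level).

Matrix multiplication for 3x3 matrices:

Strassen's algorithm requires power-of-2 dimensions. Pad 3x3 to 4x4 (next power of 2).

Standard algorithm: 3^3 = 27 multiplications
Strassen's algorithm: 7^(log2(4)) = 7^2 = 49 multiplications
Difference: 27 - 49 = -22 (Strassen uses MORE here due to padding overhead — for small or just-over-power-of-2 n, padding can outweigh the per-level savings)

Standard: 27 multiplications (3^3). Strassen: 49 multiplications (7^2, after padding to 4x4). Strassen reduces 8 recursive multiplications to 7 at each level.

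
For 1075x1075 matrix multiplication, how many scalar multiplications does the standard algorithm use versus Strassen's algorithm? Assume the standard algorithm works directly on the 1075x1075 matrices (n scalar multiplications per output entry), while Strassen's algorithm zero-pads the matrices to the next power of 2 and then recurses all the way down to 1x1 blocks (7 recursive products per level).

Matrix multiplication for 1075x1075 matrices:

Strassen's algorithm requires power-of-2 dimensions. Pad 1075x1075 to 2048x2048 (next power of 2).

Standard algorithm: 1075^3 = 1242296875 multiplications
Strassen's algorithm: 7^(log2(2048)) = 7^11 = 1977326743 multiplications
Difference: 1242296875 - 1977326743 = -735029868 (Strassen uses MORE here due to padding overhead — for small or just-over-power-of-2 n, padding can outweigh the per-level savings)

Standard: 1242296875 multiplications (1075^3). Strassen: 1977326743 multiplications (7^11, after padding to 2048x2048). Strassen reduces 8 recursive multiplications to 7 at each level.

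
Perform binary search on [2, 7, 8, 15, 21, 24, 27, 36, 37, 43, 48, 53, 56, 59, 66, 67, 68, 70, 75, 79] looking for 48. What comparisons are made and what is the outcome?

Binary search for 48 in [2, 7, 8, 15, 21, 24, 27, 36, 37, 43, 48, 53, 56, 59, 66, 67, 68, 70, 75, 79]:

lo=0, hi=19, mid=9, arr[mid]=43 -> 43 < 48, search right half
lo=10, hi=19, mid=14, arr[mid]=66 -> 66 > 48, search left half
lo=10, hi=13, mid=11, arr[mid]=53 -> 53 > 48, search left half
lo=10, hi=10, mid=10, arr[mid]=48 -> Found target at index 10!

Binary search finds 48 at index 10 after 4 comparisons. The search repeatedly halves the search space by comparing with the middle element.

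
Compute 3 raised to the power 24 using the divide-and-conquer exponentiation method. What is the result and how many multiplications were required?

Computing 3^24 by squaring (build up from 3^1; each line after the first costs one multiplication):

3^1 = 3
3^2 = (3^1)^2 = 3^2 = 9
3^3 = 3 * 3^2 = 3 * 9 = 27
3^6 = (3^3)^2 = 27^2 = 729
3^12 = (3^6)^2 = 729^2 = 531441
3^24 = (3^12)^2 = 531441^2 = 282429536481

Result: 282429536481
Multiplications needed: 5 (5 lines after 3^1)

3^24 = 282429536481. Using exponentiation by squaring, this requires 5 multiplications. The key idea: if the exponent is even, square the half-power; if odd, multiply by the base once.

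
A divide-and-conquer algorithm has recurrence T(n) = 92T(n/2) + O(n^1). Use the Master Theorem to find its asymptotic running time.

Master Theorem for T(n) = 92T(n/2) + O(n^1):

a = 92, b = 2, c = 1
log_b(a) = log_2(92) = 6.5236

Case 1: c = 1 < log_2(92) = 6.5236
T(n) = O(n^(log_2 92))

For T(n) = 92T(n/2) + O(n^1): log_2(92) = 6.5236. This is Case 1 of the Master Theorem (c < log_b(a), work dominated by leaves), giving O(n^(log_2 92)).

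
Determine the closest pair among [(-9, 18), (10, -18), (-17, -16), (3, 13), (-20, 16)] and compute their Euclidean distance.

Computing all pairwise distances among 5 points:

d((-9, 18), (10, -18)) = 40.7063
d((-9, 18), (-17, -16)) = 34.9285
d((-9, 18), (3, 13)) = 13.0
d((-9, 18), (-20, 16)) = 11.1803 <-- minimum
d((10, -18), (-17, -16)) = 27.074
d((10, -18), (3, 13)) = 31.7805
d((10, -18), (-20, 16)) = 45.3431
d((-17, -16), (3, 13)) = 35.2278
d((-17, -16), (-20, 16)) = 32.1403
d((3, 13), (-20, 16)) = 23.1948

Closest pair: (-9, 18) and (-20, 16) with distance 11.1803

The closest pair is (-9, 18) and (-20, 16) with Euclidean distance 11.1803. For 5 points, brute-force pairwise comparison is shown above. For large n, the divide-and-conquer algorithm (sort by x, recurse on halves, check the dividing strip) achieves O(n log n).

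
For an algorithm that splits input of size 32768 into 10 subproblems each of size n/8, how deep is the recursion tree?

For divide and conquer with division factor 8:

Problem sizes at each level:
Level 0: 32768
Level 1: 4096
Level 2: 512
Level 3: 64
Level 4: 8
Level 5: 1

The root is level 0 and the size-1 base case is level 5 (the tree spans levels 0 through 5, i.e. 6 levels counting the root), so the depth is the number of divisions: log_8(32768) = 5

The recursion tree depth is log_8(32768) = 5. At each level, the problem size is divided by 8, so it takes 5 divisions to reduce to a base case of size 1. The algorithm makes 10 recursive calls at each level.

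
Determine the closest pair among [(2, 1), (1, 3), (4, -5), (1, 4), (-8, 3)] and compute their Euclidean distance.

Computing all pairwise distances among 5 points:

d((2, 1), (1, 3)) = 2.2361
d((2, 1), (4, -5)) = 6.3246
d((2, 1), (1, 4)) = 3.1623
d((2, 1), (-8, 3)) = 10.198
d((1, 3), (4, -5)) = 8.544
d((1, 3), (1, 4)) = 1.0 <-- minimum
d((1, 3), (-8, 3)) = 9.0
d((4, -5), (1, 4)) = 9.4868
d((4, -5), (-8, 3)) = 14.4222
d((1, 4), (-8, 3)) = 9.0554

Closest pair: (1, 3) and (1, 4) with distance 1.0

The closest pair is (1, 3) and (1, 4) with Euclidean distance 1.0. For 5 points, brute-force pairwise comparison is shown above. For large n, the divide-and-conquer algorithm (sort by x, recurse on halves, check the dividing strip) achieves O(n log n).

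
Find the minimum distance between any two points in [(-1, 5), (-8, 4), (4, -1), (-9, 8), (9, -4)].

Computing all pairwise distances among 5 points:

d((-1, 5), (-8, 4)) = 7.0711
d((-1, 5), (4, -1)) = 7.8102
d((-1, 5), (-9, 8)) = 8.544
d((-1, 5), (9, -4)) = 13.4536
d((-8, 4), (4, -1)) = 13.0
d((-8, 4), (-9, 8)) = 4.1231 <-- minimum
d((-8, 4), (9, -4)) = 18.7883
d((4, -1), (-9, 8)) = 15.8114
d((4, -1), (9, -4)) = 5.831
d((-9, 8), (9, -4)) = 21.6333

Closest pair: (-8, 4) and (-9, 8) with distance 4.1231

The closest pair is (-8, 4) and (-9, 8) with Euclidean distance 4.1231. For 5 points, brute-force pairwise comparison is shown above. For large n, the divide-and-conquer algorithm (sort by x, recurse on halves, check the dividing strip) achieves O(n log n).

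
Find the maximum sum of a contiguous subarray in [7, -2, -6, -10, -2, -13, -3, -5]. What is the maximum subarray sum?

Using Kadane's algorithm on [7, -2, -6, -10, -2, -13, -3, -5]:

Scanning through the array:
Position 1 (value -2): max_ending_here = 5, max_so_far = 7
Position 2 (value -6): max_ending_here = -1, max_so_far = 7
Position 3 (value -10): max_ending_here = -10, max_so_far = 7
Position 4 (value -2): max_ending_here = -2, max_so_far = 7
Position 5 (value -13): max_ending_here = -13, max_so_far = 7
Position 6 (value -3): max_ending_here = -3, max_so_far = 7
Position 7 (value -5): max_ending_here = -5, max_so_far = 7

Maximum subarray: [7]
Maximum sum: 7

The maximum subarray is [7] with sum 7. This subarray runs from index 0 to index 0.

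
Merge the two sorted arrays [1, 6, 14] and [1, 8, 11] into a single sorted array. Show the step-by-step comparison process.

Merging process:

Compare 1 vs 1: take 1 from left. Merged: [1]
Compare 6 vs 1: take 1 from right. Merged: [1, 1]
Compare 6 vs 8: take 6 from left. Merged: [1, 1, 6]
Compare 14 vs 8: take 8 from right. Merged: [1, 1, 6, 8]
Compare 14 vs 11: take 11 from right. Merged: [1, 1, 6, 8, 11]
Append remaining from left: [14]. Merged: [1, 1, 6, 8, 11, 14]

Final merged array: [1, 1, 6, 8, 11, 14]
Total comparisons: 5

The merged array is [1, 1, 6, 8, 11, 14], requiring 5 comparisons. The merge step runs in O(n) time where n is the total number of elements.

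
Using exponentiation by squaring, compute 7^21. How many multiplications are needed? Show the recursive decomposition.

Computing 7^21 by squaring (build up from 7^1; each line after the first costs one multiplication):

7^1 = 7
7^2 = (7^1)^2 = 7^2 = 49
7^4 = (7^2)^2 = 49^2 = 2401
7^5 = 7 * 7^4 = 7 * 2401 = 16807
7^10 = (7^5)^2 = 16807^2 = 282475249
7^20 = (7^10)^2 = 282475249^2 = 79792266297612001
7^21 = 7 * 7^20 = 7 * 79792266297612001 = 558545864083284007

Result: 558545864083284007
Multiplications needed: 6 (6 lines after 7^1)

7^21 = 558545864083284007. Using exponentiation by squaring, this requires 6 multiplications. The key idea: if the exponent is even, square the half-power; if odd, multiply by the base once.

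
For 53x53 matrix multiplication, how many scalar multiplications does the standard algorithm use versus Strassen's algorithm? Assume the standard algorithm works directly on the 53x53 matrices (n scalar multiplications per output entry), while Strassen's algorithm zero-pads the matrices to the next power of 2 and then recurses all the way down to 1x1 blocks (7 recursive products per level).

Matrix multiplication for 53x53 matrices:

Strassen's algorithm requires power-of-2 dimensions. Pad 53x53 to 64x64 (next power of 2).

Standard algorithm: 53^3 = 148877 multiplications
Strassen's algorithm: 7^(log2(64)) = 7^6 = 117649 multiplications
Savings: 148877 - 117649 = 31228 multiplications

Standard: 148877 multiplications (53^3). Strassen: 117649 multiplications (7^6, after padding to 64x64). Strassen reduces 8 recursive multiplications to 7 at each level.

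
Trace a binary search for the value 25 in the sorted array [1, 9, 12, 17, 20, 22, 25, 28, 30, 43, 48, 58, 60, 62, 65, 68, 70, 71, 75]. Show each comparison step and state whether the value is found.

Binary search for 25 in [1, 9, 12, 17, 20, 22, 25, 28, 30, 43, 48, 58, 60, 62, 65, 68, 70, 71, 75]:

lo=0, hi=18, mid=9, arr[mid]=43 -> 43 > 25, search left half
lo=0, hi=8, mid=4, arr[mid]=20 -> 20 < 25, search right half
lo=5, hi=8, mid=6, arr[mid]=25 -> Found target at index 6!

Binary search finds 25 at index 6 after 3 comparisons. The search repeatedly halves the search space by comparing with the middle element.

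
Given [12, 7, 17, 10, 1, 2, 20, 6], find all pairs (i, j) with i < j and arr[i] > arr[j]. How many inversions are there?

Finding inversions in [12, 7, 17, 10, 1, 2, 20, 6]:

(0, 1): arr[0]=12 > arr[1]=7
(0, 3): arr[0]=12 > arr[3]=10
(0, 4): arr[0]=12 > arr[4]=1
(0, 5): arr[0]=12 > arr[5]=2
(0, 7): arr[0]=12 > arr[7]=6
(1, 4): arr[1]=7 > arr[4]=1
(1, 5): arr[1]=7 > arr[5]=2
(1, 7): arr[1]=7 > arr[7]=6
(2, 3): arr[2]=17 > arr[3]=10
(2, 4): arr[2]=17 > arr[4]=1
(2, 5): arr[2]=17 > arr[5]=2
(2, 7): arr[2]=17 > arr[7]=6
(3, 4): arr[3]=10 > arr[4]=1
(3, 5): arr[3]=10 > arr[5]=2
(3, 7): arr[3]=10 > arr[7]=6
(6, 7): arr[6]=20 > arr[7]=6

Total inversions: 16

The array has 16 inversion(s): (0,1), (0,3), (0,4), (0,5), (0,7), (1,4), (1,5), (1,7), (2,3), (2,4), (2,5), (2,7), (3,4), (3,5), (3,7), (6,7). Each pair (i,j) satisfies i < j and arr[i] > arr[j].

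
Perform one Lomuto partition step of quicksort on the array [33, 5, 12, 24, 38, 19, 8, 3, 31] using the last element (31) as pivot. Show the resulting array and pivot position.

Lomuto partition with pivot = 31:

Initial array: [33, 5, 12, 24, 38, 19, 8, 3, 31]

arr[0]=33 > 31: no swap
arr[1]=5 <= 31: swap with position 0, array becomes [5, 33, 12, 24, 38, 19, 8, 3, 31]
arr[2]=12 <= 31: swap with position 1, array becomes [5, 12, 33, 24, 38, 19, 8, 3, 31]
arr[3]=24 <= 31: swap with position 2, array becomes [5, 12, 24, 33, 38, 19, 8, 3, 31]
arr[4]=38 > 31: no swap
arr[5]=19 <= 31: swap with position 3, array becomes [5, 12, 24, 19, 38, 33, 8, 3, 31]
arr[6]=8 <= 31: swap with position 4, array becomes [5, 12, 24, 19, 8, 33, 38, 3, 31]
arr[7]=3 <= 31: swap with position 5, array becomes [5, 12, 24, 19, 8, 3, 38, 33, 31]

Place pivot at position 6: [5, 12, 24, 19, 8, 3, 31, 33, 38]
Pivot position: 6

After partitioning with pivot 31, the array becomes [5, 12, 24, 19, 8, 3, 31, 33, 38]. The pivot is placed at index 6. All elements to the left of the pivot are <= 31, and all elements to the right are > 31.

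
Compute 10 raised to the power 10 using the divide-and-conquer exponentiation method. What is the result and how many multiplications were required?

Computing 10^10 by squaring (build up from 10^1; each line after the first costs one multiplication):

10^1 = 10
10^2 = (10^1)^2 = 10^2 = 100
10^4 = (10^2)^2 = 100^2 = 10000
10^5 = 10 * 10^4 = 10 * 10000 = 100000
10^10 = (10^5)^2 = 100000^2 = 10000000000

Result: 10000000000
Multiplications needed: 4 (4 lines after 10^1)

10^10 = 10000000000. Using exponentiation by squaring, this requires 4 multiplications. The key idea: if the exponent is even, square the half-power; if odd, multiply by the base once.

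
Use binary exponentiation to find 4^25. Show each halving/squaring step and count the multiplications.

Computing 4^25 by squaring (build up from 4^1; each line after the first costs one multiplication):

4^1 = 4
4^2 = (4^1)^2 = 4^2 = 16
4^3 = 4 * 4^2 = 4 * 16 = 64
4^6 = (4^3)^2 = 64^2 = 4096
4^12 = (4^6)^2 = 4096^2 = 16777216
4^24 = (4^12)^2 = 16777216^2 = 281474976710656
4^25 = 4 * 4^24 = 4 * 281474976710656 = 1125899906842624

Result: 1125899906842624
Multiplications needed: 6 (6 lines after 4^1)

4^25 = 1125899906842624. Using exponentiation by squaring, this requires 6 multiplications. The key idea: if the exponent is even, square the half-power; if odd, multiply by the base once.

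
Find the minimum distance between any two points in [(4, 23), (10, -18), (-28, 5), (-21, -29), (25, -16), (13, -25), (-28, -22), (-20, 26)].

Computing all pairwise distances among 8 points:

d((4, 23), (10, -18)) = 41.4367
d((4, 23), (-28, 5)) = 36.7151
d((4, 23), (-21, -29)) = 57.6975
d((4, 23), (25, -16)) = 44.2945
d((4, 23), (13, -25)) = 48.8365
d((4, 23), (-28, -22)) = 55.2178
d((4, 23), (-20, 26)) = 24.1868
d((10, -18), (-28, 5)) = 44.4185
d((10, -18), (-21, -29)) = 32.8938
d((10, -18), (25, -16)) = 15.1327
d((10, -18), (13, -25)) = 7.6158 <-- minimum
d((10, -18), (-28, -22)) = 38.2099
d((10, -18), (-20, 26)) = 53.2541
d((-28, 5), (-21, -29)) = 34.7131
d((-28, 5), (25, -16)) = 57.0088
d((-28, 5), (13, -25)) = 50.8035
d((-28, 5), (-28, -22)) = 27.0
d((-28, 5), (-20, 26)) = 22.4722
d((-21, -29), (25, -16)) = 47.8017
d((-21, -29), (13, -25)) = 34.2345
d((-21, -29), (-28, -22)) = 9.8995
d((-21, -29), (-20, 26)) = 55.0091
d((25, -16), (13, -25)) = 15.0
d((25, -16), (-28, -22)) = 53.3385
d((25, -16), (-20, 26)) = 61.5549
d((13, -25), (-28, -22)) = 41.1096
d((13, -25), (-20, 26)) = 60.7454
d((-28, -22), (-20, 26)) = 48.6621

Closest pair: (10, -18) and (13, -25) with distance 7.6158

The closest pair is (10, -18) and (13, -25) with Euclidean distance 7.6158. For 8 points, brute-force pairwise comparison is shown above. For large n, the divide-and-conquer algorithm (sort by x, recurse on halves, check the dividing strip) achieves O(n log n).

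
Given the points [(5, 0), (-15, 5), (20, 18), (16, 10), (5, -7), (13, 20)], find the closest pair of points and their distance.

Computing all pairwise distances among 6 points:

d((5, 0), (-15, 5)) = 20.6155
d((5, 0), (20, 18)) = 23.4307
d((5, 0), (16, 10)) = 14.8661
d((5, 0), (5, -7)) = 7.0 <-- minimum
d((5, 0), (13, 20)) = 21.5407
d((-15, 5), (20, 18)) = 37.3363
d((-15, 5), (16, 10)) = 31.4006
d((-15, 5), (5, -7)) = 23.3238
d((-15, 5), (13, 20)) = 31.7648
d((20, 18), (16, 10)) = 8.9443
d((20, 18), (5, -7)) = 29.1548
d((20, 18), (13, 20)) = 7.2801
d((16, 10), (5, -7)) = 20.2485
d((16, 10), (13, 20)) = 10.4403
d((5, -7), (13, 20)) = 28.1603

Closest pair: (5, 0) and (5, -7) with distance 7.0

The closest pair is (5, 0) and (5, -7) with Euclidean distance 7.0. For 6 points, brute-force pairwise comparison is shown above. For large n, the divide-and-conquer algorithm (sort by x, recurse on halves, check the dividing strip) achieves O(n log n).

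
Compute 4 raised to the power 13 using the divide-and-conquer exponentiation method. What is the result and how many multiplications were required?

Computing 4^13 by squaring (build up from 4^1; each line after the first costs one multiplication):

4^1 = 4
4^2 = (4^1)^2 = 4^2 = 16
4^3 = 4 * 4^2 = 4 * 16 = 64
4^6 = (4^3)^2 = 64^2 = 4096
4^12 = (4^6)^2 = 4096^2 = 16777216
4^13 = 4 * 4^12 = 4 * 16777216 = 67108864

Result: 67108864
Multiplications needed: 5 (5 lines after 4^1)

4^13 = 67108864. Using exponentiation by squaring, this requires 5 multiplications. The key idea: if the exponent is even, square the half-power; if odd, multiply by the base once.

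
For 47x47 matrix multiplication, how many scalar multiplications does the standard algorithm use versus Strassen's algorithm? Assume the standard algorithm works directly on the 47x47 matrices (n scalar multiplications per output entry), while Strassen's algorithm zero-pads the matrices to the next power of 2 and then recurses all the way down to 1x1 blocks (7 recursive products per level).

Matrix multiplication for 47x47 matrices:

Strassen's algorithm requires power-of-2 dimensions. Pad 47x47 to 64x64 (next power of 2).

Standard algorithm: 47^3 = 103823 multiplications
Strassen's algorithm: 7^(log2(64)) = 7^6 = 117649 multiplications
Difference: 103823 - 117649 = -13826 (Strassen uses MORE here due to padding overhead — for small or just-over-power-of-2 n, padding can outweigh the per-level savings)

Standard: 103823 multiplications (47^3). Strassen: 117649 multiplications (7^6, after padding to 64x64). Strassen reduces 8 recursive multiplications to 7 at each level.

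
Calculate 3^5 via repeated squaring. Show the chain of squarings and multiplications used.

Computing 3^5 by squaring (build up from 3^1; each line after the first costs one multiplication):

3^1 = 3
3^2 = (3^1)^2 = 3^2 = 9
3^4 = (3^2)^2 = 9^2 = 81
3^5 = 3 * 3^4 = 3 * 81 = 243

Result: 243
Multiplications needed: 3 (3 lines after 3^1)

3^5 = 243. Using exponentiation by squaring, this requires 3 multiplications. The key idea: if the exponent is even, square the half-power; if odd, multiply by the base once.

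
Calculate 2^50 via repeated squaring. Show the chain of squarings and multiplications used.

Computing 2^50 by squaring (build up from 2^1; each line after the first costs one multiplication):

2^1 = 2
2^2 = (2^1)^2 = 2^2 = 4
2^3 = 2 * 2^2 = 2 * 4 = 8
2^6 = (2^3)^2 = 8^2 = 64
2^12 = (2^6)^2 = 64^2 = 4096
2^24 = (2^12)^2 = 4096^2 = 16777216
2^25 = 2 * 2^24 = 2 * 16777216 = 33554432
2^50 = (2^25)^2 = 33554432^2 = 1125899906842624

Result: 1125899906842624
Multiplications needed: 7 (7 lines after 2^1)

2^50 = 1125899906842624. Using exponentiation by squaring, this requires 7 multiplications. The key idea: if the exponent is even, square the half-power; if odd, multiply by the base once.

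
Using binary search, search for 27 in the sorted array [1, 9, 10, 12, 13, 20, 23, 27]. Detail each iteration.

Binary search for 27 in [1, 9, 10, 12, 13, 20, 23, 27]:

lo=0, hi=7, mid=3, arr[mid]=12 -> 12 < 27, search right half
lo=4, hi=7, mid=5, arr[mid]=20 -> 20 < 27, search right half
lo=6, hi=7, mid=6, arr[mid]=23 -> 23 < 27, search right half
lo=7, hi=7, mid=7, arr[mid]=27 -> Found target at index 7!

Binary search finds 27 at index 7 after 4 comparisons. The search repeatedly halves the search space by comparing with the middle element.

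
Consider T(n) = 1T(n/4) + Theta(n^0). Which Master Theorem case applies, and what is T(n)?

Master Theorem for T(n) = 1T(n/4) + O(n^0):

a = 1, b = 4, c = 0
log_b(a) = log_4(1) = 0.0000

Case 2: c = 0 = log_4(1) = 0.0000
T(n) = O(n^0 log n) = O(log n)

For T(n) = 1T(n/4) + O(n^0): log_4(1) = 0.0000. This is Case 2 of the Master Theorem (c = log_b(a), equal work at all levels), giving O(log n).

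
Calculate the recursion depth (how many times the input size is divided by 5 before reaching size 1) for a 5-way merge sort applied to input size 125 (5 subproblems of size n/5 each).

For divide and conquer with division factor 5:

Problem sizes at each level:
Level 0: 125
Level 1: 25
Level 2: 5
Level 3: 1

The root is level 0 and the size-1 base case is level 3 (the tree spans levels 0 through 3, i.e. 4 levels counting the root), so the depth is the number of divisions: log_5(125) = 3

The recursion tree depth is log_5(125) = 3. At each level, the problem size is divided by 5, so it takes 3 divisions to reduce to a base case of size 1. The algorithm makes 5 recursive calls at each level.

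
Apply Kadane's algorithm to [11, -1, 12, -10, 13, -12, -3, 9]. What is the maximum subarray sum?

Using Kadane's algorithm on [11, -1, 12, -10, 13, -12, -3, 9]:

Scanning through the array:
Position 1 (value -1): max_ending_here = 10, max_so_far = 11
Position 2 (value 12): max_ending_here = 22, max_so_far = 22
Position 3 (value -10): max_ending_here = 12, max_so_far = 22
Position 4 (value 13): max_ending_here = 25, max_so_far = 25
Position 5 (value -12): max_ending_here = 13, max_so_far = 25
Position 6 (value -3): max_ending_here = 10, max_so_far = 25
Position 7 (value 9): max_ending_here = 19, max_so_far = 25

Maximum subarray: [11, -1, 12, -10, 13]
Maximum sum: 25

The maximum subarray is [11, -1, 12, -10, 13] with sum 25. This subarray runs from index 0 to index 4.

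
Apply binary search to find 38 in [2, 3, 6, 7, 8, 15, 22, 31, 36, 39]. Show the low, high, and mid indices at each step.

Binary search for 38 in [2, 3, 6, 7, 8, 15, 22, 31, 36, 39]:

lo=0, hi=9, mid=4, arr[mid]=8 -> 8 < 38, search right half
lo=5, hi=9, mid=7, arr[mid]=31 -> 31 < 38, search right half
lo=8, hi=9, mid=8, arr[mid]=36 -> 36 < 38, search right half
lo=9, hi=9, mid=9, arr[mid]=39 -> 39 > 38, search left half
lo=9 > hi=8, target 38 not found

Binary search determines that 38 is not in the array after 4 comparisons. The search space was exhausted without finding the target.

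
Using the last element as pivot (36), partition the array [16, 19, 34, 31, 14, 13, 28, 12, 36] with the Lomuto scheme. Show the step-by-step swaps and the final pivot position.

Lomuto partition with pivot = 36:

Initial array: [16, 19, 34, 31, 14, 13, 28, 12, 36]

arr[0]=16 <= 36: swap with position 0, array becomes [16, 19, 34, 31, 14, 13, 28, 12, 36]
arr[1]=19 <= 36: swap with position 1, array becomes [16, 19, 34, 31, 14, 13, 28, 12, 36]
arr[2]=34 <= 36: swap with position 2, array becomes [16, 19, 34, 31, 14, 13, 28, 12, 36]
arr[3]=31 <= 36: swap with position 3, array becomes [16, 19, 34, 31, 14, 13, 28, 12, 36]
arr[4]=14 <= 36: swap with position 4, array becomes [16, 19, 34, 31, 14, 13, 28, 12, 36]
arr[5]=13 <= 36: swap with position 5, array becomes [16, 19, 34, 31, 14, 13, 28, 12, 36]
arr[6]=28 <= 36: swap with position 6, array becomes [16, 19, 34, 31, 14, 13, 28, 12, 36]
arr[7]=12 <= 36: swap with position 7, array becomes [16, 19, 34, 31, 14, 13, 28, 12, 36]

Place pivot at position 8: [16, 19, 34, 31, 14, 13, 28, 12, 36]
Pivot position: 8

After partitioning with pivot 36, the array becomes [16, 19, 34, 31, 14, 13, 28, 12, 36]. The pivot is placed at index 8. All elements to the left of the pivot are <= 36, and all elements to the right are > 36.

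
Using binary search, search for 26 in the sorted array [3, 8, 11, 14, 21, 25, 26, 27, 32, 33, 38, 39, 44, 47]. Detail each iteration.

Binary search for 26 in [3, 8, 11, 14, 21, 25, 26, 27, 32, 33, 38, 39, 44, 47]:

lo=0, hi=13, mid=6, arr[mid]=26 -> Found target at index 6!

Binary search finds 26 at index 6 after 1 comparisons. The search repeatedly halves the search space by comparing with the middle element.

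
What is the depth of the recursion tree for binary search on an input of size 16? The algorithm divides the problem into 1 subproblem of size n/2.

For divide and conquer with division factor 2:

Problem sizes at each level:
Level 0: 16
Level 1: 8
Level 2: 4
Level 3: 2
Level 4: 1

The root is level 0 and the size-1 base case is level 4 (the tree spans levels 0 through 4, i.e. 5 levels counting the root), so the depth is the number of divisions: log_2(16) = 4

The recursion tree depth is log_2(16) = 4. At each level, the problem size is divided by 2, so it takes 4 divisions to reduce to a base case of size 1. The algorithm makes 1 recursive call at each level.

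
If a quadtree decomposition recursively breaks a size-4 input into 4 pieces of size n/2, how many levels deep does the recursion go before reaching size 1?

For divide and conquer with division factor 2:

Problem sizes at each level:
Level 0: 4
Level 1: 2
Level 2: 1

The root is level 0 and the size-1 base case is level 2 (the tree spans levels 0 through 2, i.e. 3 levels counting the root), so the depth is the number of divisions: log_2(4) = 2

The recursion tree depth is log_2(4) = 2. At each level, the problem size is divided by 2, so it takes 2 divisions to reduce to a base case of size 1. The algorithm makes 4 recursive calls at each level.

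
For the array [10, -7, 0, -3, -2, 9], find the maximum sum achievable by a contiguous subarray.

Using Kadane's algorithm on [10, -7, 0, -3, -2, 9]:

Scanning through the array:
Position 1 (value -7): max_ending_here = 3, max_so_far = 10
Position 2 (value 0): max_ending_here = 3, max_so_far = 10
Position 3 (value -3): max_ending_here = 0, max_so_far = 10
Position 4 (value -2): max_ending_here = -2, max_so_far = 10
Position 5 (value 9): max_ending_here = 9, max_so_far = 10

Maximum subarray: [10]
Maximum sum: 10

The maximum subarray is [10] with sum 10. This subarray runs from index 0 to index 0.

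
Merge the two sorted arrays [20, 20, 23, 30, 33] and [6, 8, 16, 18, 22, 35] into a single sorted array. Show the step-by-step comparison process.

Merging process:

Compare 20 vs 6: take 6 from right. Merged: [6]
Compare 20 vs 8: take 8 from right. Merged: [6, 8]
Compare 20 vs 16: take 16 from right. Merged: [6, 8, 16]
Compare 20 vs 18: take 18 from right. Merged: [6, 8, 16, 18]
Compare 20 vs 22: take 20 from left. Merged: [6, 8, 16, 18, 20]
Compare 20 vs 22: take 20 from left. Merged: [6, 8, 16, 18, 20, 20]
Compare 23 vs 22: take 22 from right. Merged: [6, 8, 16, 18, 20, 20, 22]
Compare 23 vs 35: take 23 from left. Merged: [6, 8, 16, 18, 20, 20, 22, 23]
Compare 30 vs 35: take 30 from left. Merged: [6, 8, 16, 18, 20, 20, 22, 23, 30]
Compare 33 vs 35: take 33 from left. Merged: [6, 8, 16, 18, 20, 20, 22, 23, 30, 33]
Append remaining from right: [35]. Merged: [6, 8, 16, 18, 20, 20, 22, 23, 30, 33, 35]

Final merged array: [6, 8, 16, 18, 20, 20, 22, 23, 30, 33, 35]
Total comparisons: 10

The merged array is [6, 8, 16, 18, 20, 20, 22, 23, 30, 33, 35], requiring 10 comparisons. The merge step runs in O(n) time where n is the total number of elements.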